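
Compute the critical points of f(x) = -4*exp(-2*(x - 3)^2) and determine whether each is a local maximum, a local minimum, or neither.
f'(x) = 16*(x - 3)*exp(-2*(x - 3)^2)

Solve f'(x) = 0:
  f'(x) = (16*x - 48)·exp(-2*(x - 3)^2) and exp(-2*(x - 3)^2) > 0 for every x, so f'(x) = 0 ⇔ 16*x - 48 = 0.
  Factor: 16*x - 48 = 16*(x - 3) = 0.
  ⇒ x = 3

f''(x) = 16*(1 - 4*(x - 3)^2)*exp(-2*(x - 3)^2)
Second-derivative test at each critical point:
  f''(3) = 16 > 0 → local minimum

Critical points: x = 3 (local minimum)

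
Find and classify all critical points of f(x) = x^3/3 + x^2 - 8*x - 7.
f'(x) = x^2 + 2*x - 8

Solve f'(x) = 0:
  Factor: x^2 + 2*x - 8 = (x - 2)*(x + 4) = 0.
  ⇒ x = -4, 2

f''(x) = 2*x + 2
Second-derivative test at each critical point:
  f''(-4) = -6 < 0 → local maximum
  f''(2) = 6 > 0 → local minimum

Critical points: x = -4 (local maximum); x = 2 (local minimum)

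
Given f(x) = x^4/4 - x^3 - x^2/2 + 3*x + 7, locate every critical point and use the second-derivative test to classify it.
f'(x) = x^3 - 3*x^2 - x + 3

Solve f'(x) = 0:
  Factor: x^3 - 3*x^2 - x + 3 = (x - 3)*(x - 1)*(x + 1) = 0.
  ⇒ x = -1, 1, 3

f''(x) = 3*x^2 - 6*x - 1
Second-derivative test at each critical point:
  f''(-1) = 8 > 0 → local minimum
  f''(1) = -4 < 0 → local maximum
  f''(3) = 8 > 0 → local minimum

Critical points: x = -1 (local minimum); x = 1 (local maximum); x = 3 (local minimum)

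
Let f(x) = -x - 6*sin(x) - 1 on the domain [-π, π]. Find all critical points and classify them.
f'(x) = -6*cos(x) - 1

Solve f'(x) = 0 on [-π, π]:
  f'(x) = 0 ⇔ cos(x) = -1/6, i.e. x = ±arccos(-1/6) + 2nπ; keep the solutions lying in [-π, π].
  ⇒ x = -acos(-1/6) ≈ -1.7382, acos(-1/6) ≈ 1.7382

f''(x) = 6*sin(x)
Second-derivative test at each critical point:
  f''(-1.7382) = -5.9161 < 0 → local maximum
  f''(1.7382) = 5.9161 > 0 → local minimum

Critical points: x = -acos(-1/6) ≈ -1.7382 (local maximum); x = acos(-1/6) ≈ 1.7382 (local minimum)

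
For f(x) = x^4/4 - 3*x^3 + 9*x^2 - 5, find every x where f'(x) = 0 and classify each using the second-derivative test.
f'(x) = x*(x^2 - 9*x + 18)

Solve f'(x) = 0:
  Factor: x^3 - 9*x^2 + 18*x = x*(x - 6)*(x - 3) = 0.
  ⇒ x = 0, 3, 6

f''(x) = 3*x^2 - 18*x + 18
Second-derivative test at each critical point:
  f''(0) = 18 > 0 → local minimum
  f''(3) = -9 < 0 → local maximum
  f''(6) = 18 > 0 → local minimum

Critical points: x = 0 (local minimum); x = 3 (local maximum); x = 6 (local minimum)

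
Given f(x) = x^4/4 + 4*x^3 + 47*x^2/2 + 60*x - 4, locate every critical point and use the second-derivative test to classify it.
f'(x) = x^3 + 12*x^2 + 47*x + 60

Solve f'(x) = 0:
  Factor: x^3 + 12*x^2 + 47*x + 60 = (x + 3)*(x + 4)*(x + 5) = 0.
  ⇒ x = -5, -4, -3

f''(x) = 3*x^2 + 24*x + 47
Second-derivative test at each critical point:
  f''(-5) = 2 > 0 → local minimum
  f''(-4) = -1 < 0 → local maximum
  f''(-3) = 2 > 0 → local minimum

Critical points: x = -5 (local minimum); x = -4 (local maximum); x = -3 (local minimum)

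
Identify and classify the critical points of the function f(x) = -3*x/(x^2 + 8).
f'(x) = 3*(x^2 - 8)/(x^2 + 8)^2

Solve f'(x) = 0:
  f'(x) = 3*(x^2 - 8)/(x^2 + 8)^2; the denominator is positive wherever f is defined, so f'(x) = 0 ⇔ 3*x^2 - 24 = 0.
  Factor: 3*x^2 - 24 = 3*(x^2 - 8); x^2 - 8 = 0 has no rational roots; quadratic formula: x = (0 ± √32)/2.
  ⇒ x = -2*sqrt(2) ≈ -2.8284, 2*sqrt(2) ≈ 2.8284

f''(x) = 6*x*(24 - x^2)/(x^2 + 8)^3
Second-derivative test at each critical point:
  f''(-2.8284) = -0.0663 < 0 → local maximum
  f''(2.8284) = 0.0663 > 0 → local minimum

Critical points: x = -2*sqrt(2) ≈ -2.8284 (local maximum); x = 2*sqrt(2) ≈ 2.8284 (local minimum)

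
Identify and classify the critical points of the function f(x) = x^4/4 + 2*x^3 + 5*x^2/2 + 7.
f'(x) = x*(x^2 + 6*x + 5)

Solve f'(x) = 0:
  Factor: x^3 + 6*x^2 + 5*x = x*(x + 1)*(x + 5) = 0.
  ⇒ x = -5, -1, 0

f''(x) = 3*x^2 + 12*x + 5
Second-derivative test at each critical point:
  f''(-5) = 20 > 0 → local minimum
  f''(-1) = -4 < 0 → local maximum
  f''(0) = 5 > 0 → local minimum

Critical points: x = -5 (local minimum); x = -1 (local maximum); x = 0 (local minimum)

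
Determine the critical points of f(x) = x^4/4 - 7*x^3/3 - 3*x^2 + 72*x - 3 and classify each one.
f'(x) = x^3 - 7*x^2 - 6*x + 72

Solve f'(x) = 0:
  Factor: x^3 - 7*x^2 - 6*x + 72 = (x - 6)*(x - 4)*(x + 3) = 0.
  ⇒ x = -3, 4, 6

f''(x) = 3*x^2 - 14*x - 6
Second-derivative test at each critical point:
  f''(-3) = 63 > 0 → local minimum
  f''(4) = -14 < 0 → local maximum
  f''(6) = 18 > 0 → local minimum

Critical points: x = -3 (local minimum); x = 4 (local maximum); x = 6 (local minimum)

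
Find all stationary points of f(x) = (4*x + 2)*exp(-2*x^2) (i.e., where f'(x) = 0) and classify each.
f'(x) = 4*(-2*x*(2*x + 1) + 1)*exp(-2*x^2)

Solve f'(x) = 0:
  f'(x) = (-16*x^2 - 8*x + 4)·exp(-2*x^2) and exp(-2*x^2) > 0 for every x, so f'(x) = 0 ⇔ -16*x^2 - 8*x + 4 = 0.
  Factor: -16*x^2 - 8*x + 4 = -4*(4*x^2 + 2*x - 1); 4*x^2 + 2*x - 1 = 0 has no rational roots; quadratic formula: x = (-2 ± √20)/8.
  ⇒ x = -sqrt(5)/4 - 1/4 ≈ -0.8090, -1/4 + sqrt(5)/4 ≈ 0.3090

f''(x) = 8*(4*x^2*(2*x + 1) - 6*x - 1)*exp(-2*x^2)
Second-derivative test at each critical point:
  f''(-0.8090) = 4.8314 > 0 → local minimum
  f''(0.3090) = -14.7786 < 0 → local maximum

Critical points: x = -sqrt(5)/4 - 1/4 ≈ -0.8090 (local minimum); x = -1/4 + sqrt(5)/4 ≈ 0.3090 (local maximum)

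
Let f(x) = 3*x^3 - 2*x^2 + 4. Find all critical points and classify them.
f'(x) = x*(9*x - 4)

Solve f'(x) = 0:
  Factor: 9*x^2 - 4*x = x*(9*x - 4) = 0.
  ⇒ x = 0, 4/9

f''(x) = 18*x - 4
Second-derivative test at each critical point:
  f''(0) = -4 < 0 → local maximum
  f''(4/9) = 4 > 0 → local minimum

Critical points: x = 0 (local maximum); x = 4/9 (local minimum)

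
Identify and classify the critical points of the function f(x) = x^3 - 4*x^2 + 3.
f'(x) = x*(3*x - 8)

Solve f'(x) = 0:
  Factor: 3*x^2 - 8*x = x*(3*x - 8) = 0.
  ⇒ x = 0, 8/3

f''(x) = 6*x - 8
Second-derivative test at each critical point:
  f''(0) = -8 < 0 → local maximum
  f''(8/3) = 8 > 0 → local minimum

Critical points: x = 0 (local maximum); x = 8/3 (local minimum)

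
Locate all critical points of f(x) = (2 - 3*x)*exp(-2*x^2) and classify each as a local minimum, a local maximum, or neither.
f'(x) = (4*x*(3*x - 2) - 3)*exp(-2*x^2)

Solve f'(x) = 0:
  f'(x) = (12*x^2 - 8*x - 3)·exp(-2*x^2) and exp(-2*x^2) > 0 for every x, so f'(x) = 0 ⇔ 12*x^2 - 8*x - 3 = 0.
  12*x^2 - 8*x - 3 = 0 has no rational roots; quadratic formula: x = (8 ± √208)/24.
  ⇒ x = 1/3 - sqrt(13)/6 ≈ -0.2676, 1/3 + sqrt(13)/6 ≈ 0.9343

f''(x) = 4*(4*x^2*(2 - 3*x) + 9*x - 2)*exp(-2*x^2)
Second-derivative test at each critical point:
  f''(-0.2676) = -12.4979 < 0 → local maximum
  f''(0.9343) = 2.5171 > 0 → local minimum

Critical points: x = 1/3 - sqrt(13)/6 ≈ -0.2676 (local maximum); x = 1/3 + sqrt(13)/6 ≈ 0.9343 (local minimum)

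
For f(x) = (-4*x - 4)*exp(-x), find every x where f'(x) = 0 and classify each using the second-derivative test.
f'(x) = 4*x*exp(-x)

Solve f'(x) = 0:
  f'(x) = (4*x)·exp(-x) and exp(-x) > 0 for every x, so f'(x) = 0 ⇔ 4*x = 0.
  4*x = 0.
  ⇒ x = 0

f''(x) = 4*(1 - x)*exp(-x)
Second-derivative test at each critical point:
  f''(0) = 4 > 0 → local minimum

Critical points: x = 0 (local minimum)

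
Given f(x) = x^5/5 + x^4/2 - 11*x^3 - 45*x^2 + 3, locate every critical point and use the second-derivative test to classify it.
f'(x) = x*(x^3 + 2*x^2 - 33*x - 90)

Solve f'(x) = 0:
  Factor: x^4 + 2*x^3 - 33*x^2 - 90*x = x*(x - 6)*(x + 3)*(x + 5) = 0.
  ⇒ x = -5, -3, 0, 6

f''(x) = 4*x^3 + 6*x^2 - 66*x - 90
Second-derivative test at each critical point:
  f''(-5) = -110 < 0 → local maximum
  f''(-3) = 54 > 0 → local minimum
  f''(0) = -90 < 0 → local maximum
  f''(6) = 594 > 0 → local minimum

Critical points: x = -5 (local maximum); x = -3 (local minimum); x = 0 (local maximum); x = 6 (local minimum)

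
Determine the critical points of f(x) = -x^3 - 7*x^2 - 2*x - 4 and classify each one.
f'(x) = -3*x^2 - 14*x - 2

Solve f'(x) = 0:
  3*x^2 + 14*x + 2 = 0 has no rational roots; quadratic formula: x = (-14 ± √172)/6.
  ⇒ x = -7/3 - sqrt(43)/3 ≈ -4.5191, -7/3 + sqrt(43)/3 ≈ -0.1475

f''(x) = -6*x - 14
Second-derivative test at each critical point:
  f''(-4.5191) = 13.1149 > 0 → local minimum
  f''(-0.1475) = -13.1149 < 0 → local maximum

Critical points: x = -7/3 - sqrt(43)/3 ≈ -4.5191 (local minimum); x = -7/3 + sqrt(43)/3 ≈ -0.1475 (local maximum)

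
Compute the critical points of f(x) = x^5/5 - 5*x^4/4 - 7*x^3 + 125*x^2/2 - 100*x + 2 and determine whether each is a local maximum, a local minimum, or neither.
f'(x) = x^4 - 5*x^3 - 21*x^2 + 125*x - 100

Solve f'(x) = 0:
  Factor: x^4 - 5*x^3 - 21*x^2 + 125*x - 100 = (x - 5)*(x - 4)*(x - 1)*(x + 5) = 0.
  ⇒ x = -5, 1, 4, 5

f''(x) = 4*x^3 - 15*x^2 - 42*x + 125
Second-derivative test at each critical point:
  f''(-5) = -540 < 0 → local maximum
  f''(1) = 72 > 0 → local minimum
  f''(4) = -27 < 0 → local maximum
  f''(5) = 40 > 0 → local minimum

Critical points: x = -5 (local maximum); x = 1 (local minimum); x = 4 (local maximum); x = 5 (local minimum)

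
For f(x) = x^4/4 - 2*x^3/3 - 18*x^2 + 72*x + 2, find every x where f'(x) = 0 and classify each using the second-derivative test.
f'(x) = x^3 - 2*x^2 - 36*x + 72

Solve f'(x) = 0:
  Factor: x^3 - 2*x^2 - 36*x + 72 = (x - 6)*(x - 2)*(x + 6) = 0.
  ⇒ x = -6, 2, 6

f''(x) = 3*x^2 - 4*x - 36
Second-derivative test at each critical point:
  f''(-6) = 96 > 0 → local minimum
  f''(2) = -32 < 0 → local maximum
  f''(6) = 48 > 0 → local minimum

Critical points: x = -6 (local minimum); x = 2 (local maximum); x = 6 (local minimum)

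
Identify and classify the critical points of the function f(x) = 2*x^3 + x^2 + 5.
f'(x) = 2*x*(3*x + 1)

Solve f'(x) = 0:
  Factor: 6*x^2 + 2*x = 2*x*(3*x + 1) = 0.
  ⇒ x = -1/3, 0

f''(x) = 12*x + 2
Second-derivative test at each critical point:
  f''(-1/3) = -2 < 0 → local maximum
  f''(0) = 2 > 0 → local minimum

Critical points: x = -1/3 (local maximum); x = 0 (local minimum)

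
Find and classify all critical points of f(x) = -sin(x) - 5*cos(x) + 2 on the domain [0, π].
f'(x) = 5*sin(x) - cos(x)

Solve f'(x) = 0 on [0, π]:
  f'(x) = 0 ⇔ -cos(x) = -5*sin(x) ⇔ tan(x) = 1/5, i.e. x = arctan(1/5) + nπ; keep the solutions lying in [0, π].
  ⇒ x = atan(1/5) ≈ 0.1974

f''(x) = sin(x) + 5*cos(x)
Second-derivative test at each critical point:
  f''(0.1974) = 5.0990 > 0 → local minimum

Critical points: x = atan(1/5) ≈ 0.1974 (local minimum)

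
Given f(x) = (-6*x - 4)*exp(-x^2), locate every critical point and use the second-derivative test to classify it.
f'(x) = 2*(2*x*(3*x + 2) - 3)*exp(-x^2)

Solve f'(x) = 0:
  f'(x) = (12*x^2 + 8*x - 6)·exp(-x^2) and exp(-x^2) > 0 for every x, so f'(x) = 0 ⇔ 12*x^2 + 8*x - 6 = 0.
  Factor: 12*x^2 + 8*x - 6 = 2*(6*x^2 + 4*x - 3); 6*x^2 + 4*x - 3 = 0 has no rational roots; quadratic formula: x = (-4 ± √88)/12.
  ⇒ x = -sqrt(22)/6 - 1/3 ≈ -1.1151, -1/3 + sqrt(22)/6 ≈ 0.4484

f''(x) = 4*(-6*x^3 - 4*x^2 + 9*x + 2)*exp(-x^2)
Second-derivative test at each critical point:
  f''(-1.1151) = -5.4110 < 0 → local maximum
  f''(0.4484) = 15.3444 > 0 → local minimum

Critical points: x = -sqrt(22)/6 - 1/3 ≈ -1.1151 (local maximum); x = -1/3 + sqrt(22)/6 ≈ 0.4484 (local minimum)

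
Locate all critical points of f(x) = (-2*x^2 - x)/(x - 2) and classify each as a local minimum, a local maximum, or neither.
f'(x) = 2*(-x^2 + 4*x + 1)/(x^2 - 4*x + 4)

Solve f'(x) = 0:
  f'(x) = -2*(x^2 - 4*x - 1)/(x - 2)^2; the denominator is positive wherever f is defined, so f'(x) = 0 ⇔ -2*x^2 + 8*x + 2 = 0.
  Factor: -2*x^2 + 8*x + 2 = -2*(x^2 - 4*x - 1); x^2 - 4*x - 1 = 0 has no rational roots; quadratic formula: x = (4 ± √20)/2.
  ⇒ x = 2 - sqrt(5) ≈ -0.2361, 2 + sqrt(5) ≈ 4.2361

f''(x) = -20/(x^3 - 6*x^2 + 12*x - 8)
Second-derivative test at each critical point:
  f''(-0.2361) = 1.7889 > 0 → local minimum
  f''(4.2361) = -1.7889 < 0 → local maximum

Critical points: x = 2 - sqrt(5) ≈ -0.2361 (local minimum); x = 2 + sqrt(5) ≈ 4.2361 (local maximum)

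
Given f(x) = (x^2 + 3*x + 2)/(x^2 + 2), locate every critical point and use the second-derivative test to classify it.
f'(x) = 3*(2 - x^2)/(x^4 + 4*x^2 + 4)

Solve f'(x) = 0:
  f'(x) = -3*(x^2 - 2)/(x^2 + 2)^2; the denominator is positive wherever f is defined, so f'(x) = 0 ⇔ 6 - 3*x^2 = 0.
  Factor: 6 - 3*x^2 = -3*(x^2 - 2); x^2 - 2 = 0 has no rational roots; quadratic formula: x = (0 ± √8)/2.
  ⇒ x = -sqrt(2) ≈ -1.4142, sqrt(2) ≈ 1.4142

f''(x) = 6*x*(x^2 - 6)/(x^6 + 6*x^4 + 12*x^2 + 8)
Second-derivative test at each critical point:
  f''(-1.4142) = 0.5303 > 0 → local minimum
  f''(1.4142) = -0.5303 < 0 → local maximum

Critical points: x = -sqrt(2) ≈ -1.4142 (local minimum); x = sqrt(2) ≈ 1.4142 (local maximum)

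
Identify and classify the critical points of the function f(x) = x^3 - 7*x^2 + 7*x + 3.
f'(x) = 3*x^2 - 14*x + 7

Solve f'(x) = 0:
  3*x^2 - 14*x + 7 = 0 has no rational roots; quadratic formula: x = (14 ± √112)/6.
  ⇒ x = 7/3 - 2*sqrt(7)/3 ≈ 0.5695, 2*sqrt(7)/3 + 7/3 ≈ 4.0972

f''(x) = 6*x - 14
Second-derivative test at each critical point:
  f''(0.5695) = -10.5830 < 0 → local maximum
  f''(4.0972) = 10.5830 > 0 → local minimum

Critical points: x = 7/3 - 2*sqrt(7)/3 ≈ 0.5695 (local maximum); x = 2*sqrt(7)/3 + 7/3 ≈ 4.0972 (local minimum)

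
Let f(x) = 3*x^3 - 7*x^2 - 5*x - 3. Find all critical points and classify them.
f'(x) = 9*x^2 - 14*x - 5

Solve f'(x) = 0:
  9*x^2 - 14*x - 5 = 0 has no rational roots; quadratic formula: x = (14 ± √376)/18.
  ⇒ x = 7/9 - sqrt(94)/9 ≈ -0.2995, 7/9 + sqrt(94)/9 ≈ 1.8550

f''(x) = 18*x - 14
Second-derivative test at each critical point:
  f''(-0.2995) = -19.3907 < 0 → local maximum
  f''(1.8550) = 19.3907 > 0 → local minimum

Critical points: x = 7/9 - sqrt(94)/9 ≈ -0.2995 (local maximum); x = 7/9 + sqrt(94)/9 ≈ 1.8550 (local minimum)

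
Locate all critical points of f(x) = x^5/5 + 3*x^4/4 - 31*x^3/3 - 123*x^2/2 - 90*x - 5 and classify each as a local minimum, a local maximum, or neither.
f'(x) = x^4 + 3*x^3 - 31*x^2 - 123*x - 90

Solve f'(x) = 0:
  Factor: x^4 + 3*x^3 - 31*x^2 - 123*x - 90 = (x - 6)*(x + 1)*(x + 3)*(x + 5) = 0.
  ⇒ x = -5, -3, -1, 6

f''(x) = 4*x^3 + 9*x^2 - 62*x - 123
Second-derivative test at each critical point:
  f''(-5) = -88 < 0 → local maximum
  f''(-3) = 36 > 0 → local minimum
  f''(-1) = -56 < 0 → local maximum
  f''(6) = 693 > 0 → local minimum

Critical points: x = -5 (local maximum); x = -3 (local minimum); x = -1 (local maximum); x = 6 (local minimum)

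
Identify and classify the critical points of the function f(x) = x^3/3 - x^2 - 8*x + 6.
f'(x) = x^2 - 2*x - 8

Solve f'(x) = 0:
  Factor: x^2 - 2*x - 8 = (x - 4)*(x + 2) = 0.
  ⇒ x = -2, 4

f''(x) = 2*x - 2
Second-derivative test at each critical point:
  f''(-2) = -6 < 0 → local maximum
  f''(4) = 6 > 0 → local minimum

Critical points: x = -2 (local maximum); x = 4 (local minimum)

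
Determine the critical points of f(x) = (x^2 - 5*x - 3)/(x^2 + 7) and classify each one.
f'(x) = 5*(x^2 + 4*x - 7)/(x^4 + 14*x^2 + 49)

Solve f'(x) = 0:
  f'(x) = 5*(x^2 + 4*x - 7)/(x^2 + 7)^2; the denominator is positive wherever f is defined, so f'(x) = 0 ⇔ 5*x^2 + 20*x - 35 = 0.
  Factor: 5*x^2 + 20*x - 35 = 5*(x^2 + 4*x - 7); x^2 + 4*x - 7 = 0 has no rational roots; quadratic formula: x = (-4 ± √44)/2.
  ⇒ x = -sqrt(11) - 2 ≈ -5.3166, -2 + sqrt(11) ≈ 1.3166

f''(x) = 10*(-x^3 - 6*x^2 + 21*x + 14)/(x^6 + 21*x^4 + 147*x^2 + 343)
Second-derivative test at each critical point:
  f''(-5.3166) = -0.0267 < 0 → local maximum
  f''(1.3166) = 0.4348 > 0 → local minimum

Critical points: x = -sqrt(11) - 2 ≈ -5.3166 (local maximum); x = -2 + sqrt(11) ≈ 1.3166 (local minimum)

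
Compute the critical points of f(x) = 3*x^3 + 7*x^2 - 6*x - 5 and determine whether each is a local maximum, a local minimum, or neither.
f'(x) = 9*x^2 + 14*x - 6

Solve f'(x) = 0:
  9*x^2 + 14*x - 6 = 0 has no rational roots; quadratic formula: x = (-14 ± √412)/18.
  ⇒ x = -sqrt(103)/9 - 7/9 ≈ -1.9054, -7/9 + sqrt(103)/9 ≈ 0.3499

f''(x) = 18*x + 14
Second-derivative test at each critical point:
  f''(-1.9054) = -20.2978 < 0 → local maximum
  f''(0.3499) = 20.2978 > 0 → local minimum

Critical points: x = -sqrt(103)/9 - 7/9 ≈ -1.9054 (local maximum); x = -7/9 + sqrt(103)/9 ≈ 0.3499 (local minimum)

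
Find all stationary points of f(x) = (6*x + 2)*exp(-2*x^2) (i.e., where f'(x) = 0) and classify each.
f'(x) = 2*(-4*x*(3*x + 1) + 3)*exp(-2*x^2)

Solve f'(x) = 0:
  f'(x) = (-24*x^2 - 8*x + 6)·exp(-2*x^2) and exp(-2*x^2) > 0 for every x, so f'(x) = 0 ⇔ -24*x^2 - 8*x + 6 = 0.
  Factor: -24*x^2 - 8*x + 6 = -2*(12*x^2 + 4*x - 3); 12*x^2 + 4*x - 3 = 0 has no rational roots; quadratic formula: x = (-4 ± √160)/24.
  ⇒ x = -sqrt(10)/6 - 1/6 ≈ -0.6937, -1/6 + sqrt(10)/6 ≈ 0.3604

f''(x) = 8*(4*x^2*(3*x + 1) - 9*x - 1)*exp(-2*x^2)
Second-derivative test at each critical point:
  f''(-0.6937) = 9.6626 > 0 → local minimum
  f''(0.3604) = -19.5112 < 0 → local maximum

Critical points: x = -sqrt(10)/6 - 1/6 ≈ -0.6937 (local minimum); x = -1/6 + sqrt(10)/6 ≈ 0.3604 (local maximum)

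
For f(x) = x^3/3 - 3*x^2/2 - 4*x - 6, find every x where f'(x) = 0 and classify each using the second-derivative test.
f'(x) = x^2 - 3*x - 4

Solve f'(x) = 0:
  Factor: x^2 - 3*x - 4 = (x - 4)*(x + 1) = 0.
  ⇒ x = -1, 4

f''(x) = 2*x - 3
Second-derivative test at each critical point:
  f''(-1) = -5 < 0 → local maximum
  f''(4) = 5 > 0 → local minimum

Critical points: x = -1 (local maximum); x = 4 (local minimum)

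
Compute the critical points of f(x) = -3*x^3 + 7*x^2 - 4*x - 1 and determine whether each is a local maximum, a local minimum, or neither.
f'(x) = -9*x^2 + 14*x - 4

Solve f'(x) = 0:
  9*x^2 - 14*x + 4 = 0 has no rational roots; quadratic formula: x = (14 ± √52)/18.
  ⇒ x = 7/9 - sqrt(13)/9 ≈ 0.3772, sqrt(13)/9 + 7/9 ≈ 1.1784

f''(x) = 14 - 18*x
Second-derivative test at each critical point:
  f''(0.3772) = 7.2111 > 0 → local minimum
  f''(1.1784) = -7.2111 < 0 → local maximum

Critical points: x = 7/9 - sqrt(13)/9 ≈ 0.3772 (local minimum); x = sqrt(13)/9 + 7/9 ≈ 1.1784 (local maximum)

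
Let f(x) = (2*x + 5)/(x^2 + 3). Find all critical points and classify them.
f'(x) = 2*(-x^2 - 5*x + 3)/(x^4 + 6*x^2 + 9)

Solve f'(x) = 0:
  f'(x) = -2*(x^2 + 5*x - 3)/(x^2 + 3)^2; the denominator is positive wherever f is defined, so f'(x) = 0 ⇔ -2*x^2 - 10*x + 6 = 0.
  Factor: -2*x^2 - 10*x + 6 = -2*(x^2 + 5*x - 3); x^2 + 5*x - 3 = 0 has no rational roots; quadratic formula: x = (-5 ± √37)/2.
  ⇒ x = -sqrt(37)/2 - 5/2 ≈ -5.5414, -5/2 + sqrt(37)/2 ≈ 0.5414

f''(x) = 2*(4*x^2*(2*x + 5) - (6*x + 5)*(x^2 + 3))/(x^2 + 3)^3
Second-derivative test at each critical point:
  f''(-5.5414) = 0.0107 > 0 → local minimum
  f''(0.5414) = -1.1218 < 0 → local maximum

Critical points: x = -sqrt(37)/2 - 5/2 ≈ -5.5414 (local minimum); x = -5/2 + sqrt(37)/2 ≈ 0.5414 (local maximum)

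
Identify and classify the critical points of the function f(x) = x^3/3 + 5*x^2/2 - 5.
f'(x) = x*(x + 5)

Solve f'(x) = 0:
  Factor: x^2 + 5*x = x*(x + 5) = 0.
  ⇒ x = -5, 0

f''(x) = 2*x + 5
Second-derivative test at each critical point:
  f''(-5) = -5 < 0 → local maximum
  f''(0) = 5 > 0 → local minimum

Critical points: x = -5 (local maximum); x = 0 (local minimum)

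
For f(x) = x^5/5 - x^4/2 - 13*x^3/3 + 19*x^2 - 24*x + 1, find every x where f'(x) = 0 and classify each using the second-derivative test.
f'(x) = x^4 - 2*x^3 - 13*x^2 + 38*x - 24

Solve f'(x) = 0:
  Factor: x^4 - 2*x^3 - 13*x^2 + 38*x - 24 = (x - 3)*(x - 2)*(x - 1)*(x + 4) = 0.
  ⇒ x = -4, 1, 2, 3

f''(x) = 4*x^3 - 6*x^2 - 26*x + 38
Second-derivative test at each critical point:
  f''(-4) = -210 < 0 → local maximum
  f''(1) = 10 > 0 → local minimum
  f''(2) = -6 < 0 → local maximum
  f''(3) = 14 > 0 → local minimum

Critical points: x = -4 (local maximum); x = 1 (local minimum); x = 2 (local maximum); x = 3 (local minimum)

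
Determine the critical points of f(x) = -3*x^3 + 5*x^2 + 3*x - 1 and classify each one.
f'(x) = -9*x^2 + 10*x + 3

Solve f'(x) = 0:
  9*x^2 - 10*x - 3 = 0 has no rational roots; quadratic formula: x = (10 ± √208)/18.
  ⇒ x = 5/9 - 2*sqrt(13)/9 ≈ -0.2457, 5/9 + 2*sqrt(13)/9 ≈ 1.3568

f''(x) = 10 - 18*x
Second-derivative test at each critical point:
  f''(-0.2457) = 14.4222 > 0 → local minimum
  f''(1.3568) = -14.4222 < 0 → local maximum

Critical points: x = 5/9 - 2*sqrt(13)/9 ≈ -0.2457 (local minimum); x = 5/9 + 2*sqrt(13)/9 ≈ 1.3568 (local maximum)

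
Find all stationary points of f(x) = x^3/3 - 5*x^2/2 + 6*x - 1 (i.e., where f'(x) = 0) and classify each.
f'(x) = x^2 - 5*x + 6

Solve f'(x) = 0:
  Factor: x^2 - 5*x + 6 = (x - 3)*(x - 2) = 0.
  ⇒ x = 2, 3

f''(x) = 2*x - 5
Second-derivative test at each critical point:
  f''(2) = -1 < 0 → local maximum
  f''(3) = 1 > 0 → local minimum

Critical points: x = 2 (local maximum); x = 3 (local minimum)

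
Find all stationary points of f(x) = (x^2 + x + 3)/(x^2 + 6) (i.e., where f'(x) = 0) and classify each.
f'(x) = (-x^2 + 6*x + 6)/(x^4 + 12*x^2 + 36)

Solve f'(x) = 0:
  f'(x) = -(x^2 - 6*x - 6)/(x^2 + 6)^2; the denominator is positive wherever f is defined, so f'(x) = 0 ⇔ -x^2 + 6*x + 6 = 0.
  x^2 - 6*x - 6 = 0 has no rational roots; quadratic formula: x = (6 ± √60)/2.
  ⇒ x = 3 - sqrt(15) ≈ -0.8730, 3 + sqrt(15) ≈ 6.8730

f''(x) = 2*(x^3 - 9*x^2 - 18*x + 18)/(x^6 + 18*x^4 + 108*x^2 + 216)
Second-derivative test at each critical point:
  f''(-0.8730) = 0.1694 > 0 → local minimum
  f''(6.8730) = -0.0027 < 0 → local maximum

Critical points: x = 3 - sqrt(15) ≈ -0.8730 (local minimum); x = 3 + sqrt(15) ≈ 6.8730 (local maximum)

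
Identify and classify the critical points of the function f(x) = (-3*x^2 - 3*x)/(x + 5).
f'(x) = 3*(-x^2 - 10*x - 5)/(x^2 + 10*x + 25)

Solve f'(x) = 0:
  f'(x) = -3*(x^2 + 10*x + 5)/(x + 5)^2; the denominator is positive wherever f is defined, so f'(x) = 0 ⇔ -3*x^2 - 30*x - 15 = 0.
  Factor: -3*x^2 - 30*x - 15 = -3*(x^2 + 10*x + 5); x^2 + 10*x + 5 = 0 has no rational roots; quadratic formula: x = (-10 ± √80)/2.
  ⇒ x = -5 - 2*sqrt(5) ≈ -9.4721, -5 + 2*sqrt(5) ≈ -0.5279

f''(x) = -120/(x^3 + 15*x^2 + 75*x + 125)
Second-derivative test at each critical point:
  f''(-9.4721) = 1.3416 > 0 → local minimum
  f''(-0.5279) = -1.3416 < 0 → local maximum

Critical points: x = -5 - 2*sqrt(5) ≈ -9.4721 (local minimum); x = -5 + 2*sqrt(5) ≈ -0.5279 (local maximum)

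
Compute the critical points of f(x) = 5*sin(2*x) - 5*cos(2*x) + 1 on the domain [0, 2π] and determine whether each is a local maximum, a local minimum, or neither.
f'(x) = 10*sqrt(2)*sin(2*x + pi/4)

Solve f'(x) = 0 on [0, 2π]:
  f'(x) = 0 ⇔ 5*cos(2*x) = -5*sin(2*x) ⇔ tan(2*x) = -1, i.e. 2*x = arctan(-1) + nπ; keep the solutions lying in [0, 2π].
  ⇒ x = 3*pi/8 ≈ 1.1781, 7*pi/8 ≈ 2.7489, 11*pi/8 ≈ 4.3197, 15*pi/8 ≈ 5.8905

f''(x) = 20*sqrt(2)*cos(2*x + pi/4)
Second-derivative test at each critical point:
  f''(1.1781) = -28.2843 < 0 → local maximum
  f''(2.7489) = 28.2843 > 0 → local minimum
  f''(4.3197) = -28.2843 < 0 → local maximum
  f''(5.8905) = 28.2843 > 0 → local minimum

Critical points: x = 3*pi/8 ≈ 1.1781 (local maximum); x = 7*pi/8 ≈ 2.7489 (local minimum); x = 11*pi/8 ≈ 4.3197 (local maximum); x = 15*pi/8 ≈ 5.8905 (local minimum)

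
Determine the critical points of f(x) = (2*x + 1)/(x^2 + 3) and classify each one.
f'(x) = 2*(-x^2 - x + 3)/(x^4 + 6*x^2 + 9)

Solve f'(x) = 0:
  f'(x) = -2*(x^2 + x - 3)/(x^2 + 3)^2; the denominator is positive wherever f is defined, so f'(x) = 0 ⇔ -2*x^2 - 2*x + 6 = 0.
  Factor: -2*x^2 - 2*x + 6 = -2*(x^2 + x - 3); x^2 + x - 3 = 0 has no rational roots; quadratic formula: x = (-1 ± √13)/2.
  ⇒ x = -sqrt(13)/2 - 1/2 ≈ -2.3028, -1/2 + sqrt(13)/2 ≈ 1.3028

f''(x) = 2*(4*x^2*(2*x + 1) - (6*x + 1)*(x^2 + 3))/(x^2 + 3)^3
Second-derivative test at each critical point:
  f''(-2.3028) = 0.1046 > 0 → local minimum
  f''(1.3028) = -0.3268 < 0 → local maximum

Critical points: x = -sqrt(13)/2 - 1/2 ≈ -2.3028 (local minimum); x = -1/2 + sqrt(13)/2 ≈ 1.3028 (local maximum)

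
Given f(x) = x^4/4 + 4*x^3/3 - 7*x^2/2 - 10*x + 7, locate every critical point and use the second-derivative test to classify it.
f'(x) = x^3 + 4*x^2 - 7*x - 10

Solve f'(x) = 0:
  Factor: x^3 + 4*x^2 - 7*x - 10 = (x - 2)*(x + 1)*(x + 5) = 0.
  ⇒ x = -5, -1, 2

f''(x) = 3*x^2 + 8*x - 7
Second-derivative test at each critical point:
  f''(-5) = 28 > 0 → local minimum
  f''(-1) = -12 < 0 → local maximum
  f''(2) = 21 > 0 → local minimum

Critical points: x = -5 (local minimum); x = -1 (local maximum); x = 2 (local minimum)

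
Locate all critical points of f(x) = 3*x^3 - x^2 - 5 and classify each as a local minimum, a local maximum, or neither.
f'(x) = x*(9*x - 2)

Solve f'(x) = 0:
  Factor: 9*x^2 - 2*x = x*(9*x - 2) = 0.
  ⇒ x = 0, 2/9

f''(x) = 18*x - 2
Second-derivative test at each critical point:
  f''(0) = -2 < 0 → local maximum
  f''(2/9) = 2 > 0 → local minimum

Critical points: x = 0 (local maximum); x = 2/9 (local minimum)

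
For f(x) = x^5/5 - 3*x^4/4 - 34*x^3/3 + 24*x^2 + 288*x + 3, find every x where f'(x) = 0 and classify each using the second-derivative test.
f'(x) = x^4 - 3*x^3 - 34*x^2 + 48*x + 288

Solve f'(x) = 0:
  Factor: x^4 - 3*x^3 - 34*x^2 + 48*x + 288 = (x - 6)*(x - 4)*(x + 3)*(x + 4) = 0.
  ⇒ x = -4, -3, 4, 6

f''(x) = 4*x^3 - 9*x^2 - 68*x + 48
Second-derivative test at each critical point:
  f''(-4) = -80 < 0 → local maximum
  f''(-3) = 63 > 0 → local minimum
  f''(4) = -112 < 0 → local maximum
  f''(6) = 180 > 0 → local minimum

Critical points: x = -4 (local maximum); x = -3 (local minimum); x = 4 (local maximum); x = 6 (local minimum)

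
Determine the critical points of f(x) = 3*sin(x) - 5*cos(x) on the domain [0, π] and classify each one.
f'(x) = 5*sin(x) + 3*cos(x)

Solve f'(x) = 0 on [0, π]:
  f'(x) = 0 ⇔ 3*cos(x) = -5*sin(x) ⇔ tan(x) = -3/5, i.e. x = arctan(-3/5) + nπ; keep the solutions lying in [0, π].
  ⇒ x = pi - atan(3/5) ≈ 2.6012

f''(x) = -3*sin(x) + 5*cos(x)
Second-derivative test at each critical point:
  f''(2.6012) = -5.8310 < 0 → local maximum

Critical points: x = pi - atan(3/5) ≈ 2.6012 (local maximum)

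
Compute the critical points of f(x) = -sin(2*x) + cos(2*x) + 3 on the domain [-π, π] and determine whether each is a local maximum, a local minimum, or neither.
f'(x) = -2*sqrt(2)*sin(2*x + pi/4)

Solve f'(x) = 0 on [-π, π]:
  f'(x) = 0 ⇔ -cos(2*x) = sin(2*x) ⇔ tan(2*x) = -1, i.e. 2*x = arctan(-1) + nπ; keep the solutions lying in [-π, π].
  ⇒ x = -5*pi/8 ≈ -1.9635, -pi/8 ≈ -0.3927, 3*pi/8 ≈ 1.1781, 7*pi/8 ≈ 2.7489

f''(x) = -4*sqrt(2)*cos(2*x + pi/4)
Second-derivative test at each critical point:
  f''(-1.9635) = 5.6569 > 0 → local minimum
  f''(-0.3927) = -5.6569 < 0 → local maximum
  f''(1.1781) = 5.6569 > 0 → local minimum
  f''(2.7489) = -5.6569 < 0 → local maximum

Critical points: x = -5*pi/8 ≈ -1.9635 (local minimum); x = -pi/8 ≈ -0.3927 (local maximum); x = 3*pi/8 ≈ 1.1781 (local minimum); x = 7*pi/8 ≈ 2.7489 (local maximum)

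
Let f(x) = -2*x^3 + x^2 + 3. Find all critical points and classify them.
f'(x) = 2*x*(1 - 3*x)

Solve f'(x) = 0:
  Factor: -6*x^2 + 2*x = -2*x*(3*x - 1) = 0.
  ⇒ x = 0, 1/3

f''(x) = 2 - 12*x
Second-derivative test at each critical point:
  f''(0) = 2 > 0 → local minimum
  f''(1/3) = -2 < 0 → local maximum

Critical points: x = 0 (local minimum); x = 1/3 (local maximum)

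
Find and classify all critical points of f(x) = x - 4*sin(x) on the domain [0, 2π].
f'(x) = 1 - 4*cos(x)

Solve f'(x) = 0 on [0, 2π]:
  f'(x) = 0 ⇔ cos(x) = 1/4, i.e. x = ±arccos(1/4) + 2nπ; keep the solutions lying in [0, 2π].
  ⇒ x = acos(1/4) ≈ 1.3181, -acos(1/4) + 2*pi ≈ 4.9651

f''(x) = 4*sin(x)
Second-derivative test at each critical point:
  f''(1.3181) = 3.8730 > 0 → local minimum
  f''(4.9651) = -3.8730 < 0 → local maximum

Critical points: x = acos(1/4) ≈ 1.3181 (local minimum); x = -acos(1/4) + 2*pi ≈ 4.9651 (local maximum)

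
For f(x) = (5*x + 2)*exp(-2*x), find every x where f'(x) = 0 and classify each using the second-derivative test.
f'(x) = (1 - 10*x)*exp(-2*x)

Solve f'(x) = 0:
  f'(x) = (1 - 10*x)·exp(-2*x) and exp(-2*x) > 0 for every x, so f'(x) = 0 ⇔ 1 - 10*x = 0.
  1 - 10*x = 0.
  ⇒ x = 1/10

f''(x) = 4*(5*x - 3)*exp(-2*x)
Second-derivative test at each critical point:
  f''(1/10) = -8.1873 < 0 → local maximum

Critical points: x = 1/10 (local maximum)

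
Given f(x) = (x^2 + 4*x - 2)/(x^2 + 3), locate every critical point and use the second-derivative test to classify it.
f'(x) = 2*(-2*x^2 + 5*x + 6)/(x^4 + 6*x^2 + 9)

Solve f'(x) = 0:
  f'(x) = -2*(2*x^2 - 5*x - 6)/(x^2 + 3)^2; the denominator is positive wherever f is defined, so f'(x) = 0 ⇔ -4*x^2 + 10*x + 12 = 0.
  Factor: -4*x^2 + 10*x + 12 = -2*(2*x^2 - 5*x - 6); 2*x^2 - 5*x - 6 = 0 has no rational roots; quadratic formula: x = (5 ± √73)/4.
  ⇒ x = 5/4 - sqrt(73)/4 ≈ -0.8860, 5/4 + sqrt(73)/4 ≈ 3.3860

f''(x) = 2*(4*x^3 - 15*x^2 - 36*x + 15)/(x^6 + 9*x^4 + 27*x^2 + 27)
Second-derivative test at each critical point:
  f''(-0.8860) = 1.1928 > 0 → local minimum
  f''(3.3860) = -0.0817 < 0 → local maximum

Critical points: x = 5/4 - sqrt(73)/4 ≈ -0.8860 (local minimum); x = 5/4 + sqrt(73)/4 ≈ 3.3860 (local maximum)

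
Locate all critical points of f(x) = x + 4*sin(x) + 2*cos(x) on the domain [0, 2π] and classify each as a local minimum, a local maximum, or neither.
f'(x) = -2*sin(x) + 4*cos(x) + 1

Solve f'(x) = 0 on [0, 2π]:
  f'(x) = 0 ⇔ -2*sin(x) + 4*cos(x) = -1. Write the left side as R·cos(x + φ) with R = √(4² + 2²) = 2*sqrt(5), cos φ = 2*sqrt(5)/5, sin φ = sqrt(5)/5; then cos(x + φ) = -sqrt(5)/10. Solve for x and keep the solutions lying in [0, 2π].
  ⇒ x = atan((1 + 2*sqrt(19))/(-2 + sqrt(19))) ≈ 1.3327, atan((1 - 2*sqrt(19))/(-sqrt(19) - 2)) + pi ≈ 4.0232

f''(x) = -4*sin(x) - 2*cos(x)
Second-derivative test at each critical point:
  f''(1.3327) = -4.3589 < 0 → local maximum
  f''(4.0232) = 4.3589 > 0 → local minimum

Critical points: x = atan((1 + 2*sqrt(19))/(-2 + sqrt(19))) ≈ 1.3327 (local maximum); x = atan((1 - 2*sqrt(19))/(-sqrt(19) - 2)) + pi ≈ 4.0232 (local minimum)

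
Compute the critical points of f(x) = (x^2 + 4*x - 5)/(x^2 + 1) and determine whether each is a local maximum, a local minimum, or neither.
f'(x) = 4*(-x^2 + 3*x + 1)/(x^4 + 2*x^2 + 1)

Solve f'(x) = 0:
  f'(x) = -4*(x^2 - 3*x - 1)/(x^2 + 1)^2; the denominator is positive wherever f is defined, so f'(x) = 0 ⇔ -4*x^2 + 12*x + 4 = 0.
  Factor: -4*x^2 + 12*x + 4 = -4*(x^2 - 3*x - 1); x^2 - 3*x - 1 = 0 has no rational roots; quadratic formula: x = (3 ± √13)/2.
  ⇒ x = 3/2 - sqrt(13)/2 ≈ -0.3028, 3/2 + sqrt(13)/2 ≈ 3.3028

f''(x) = 4*(2*x^3 - 9*x^2 - 6*x + 3)/(x^6 + 3*x^4 + 3*x^2 + 1)
Second-derivative test at each critical point:
  f''(-0.3028) = 12.1017 > 0 → local minimum
  f''(3.3028) = -0.1017 < 0 → local maximum

Critical points: x = 3/2 - sqrt(13)/2 ≈ -0.3028 (local minimum); x = 3/2 + sqrt(13)/2 ≈ 3.3028 (local maximum)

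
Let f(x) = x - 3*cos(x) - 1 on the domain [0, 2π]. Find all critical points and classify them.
f'(x) = 3*sin(x) + 1

Solve f'(x) = 0 on [0, 2π]:
  f'(x) = 0 ⇔ sin(x) = -1/3, i.e. x = arcsin(-1/3) + 2nπ or x = π − arcsin(-1/3) + 2nπ; keep the solutions lying in [0, 2π].
  ⇒ x = asin(1/3) + pi ≈ 3.4814, -asin(1/3) + 2*pi ≈ 5.9433

f''(x) = 3*cos(x)
Second-derivative test at each critical point:
  f''(3.4814) = -2.8284 < 0 → local maximum
  f''(5.9433) = 2.8284 > 0 → local minimum

Critical points: x = asin(1/3) + pi ≈ 3.4814 (local maximum); x = -asin(1/3) + 2*pi ≈ 5.9433 (local minimum)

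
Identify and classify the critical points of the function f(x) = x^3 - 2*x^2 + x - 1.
f'(x) = 3*x^2 - 4*x + 1

Solve f'(x) = 0:
  Factor: 3*x^2 - 4*x + 1 = (x - 1)*(3*x - 1) = 0.
  ⇒ x = 1/3, 1

f''(x) = 6*x - 4
Second-derivative test at each critical point:
  f''(1/3) = -2 < 0 → local maximum
  f''(1) = 2 > 0 → local minimum

Critical points: x = 1/3 (local maximum); x = 1 (local minimum)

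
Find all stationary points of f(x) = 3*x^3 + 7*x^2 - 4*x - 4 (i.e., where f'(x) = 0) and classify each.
f'(x) = 9*x^2 + 14*x - 4

Solve f'(x) = 0:
  9*x^2 + 14*x - 4 = 0 has no rational roots; quadratic formula: x = (-14 ± √340)/18.
  ⇒ x = -sqrt(85)/9 - 7/9 ≈ -1.8022, -7/9 + sqrt(85)/9 ≈ 0.2466

f''(x) = 18*x + 14
Second-derivative test at each critical point:
  f''(-1.8022) = -18.4391 < 0 → local maximum
  f''(0.2466) = 18.4391 > 0 → local minimum

Critical points: x = -sqrt(85)/9 - 7/9 ≈ -1.8022 (local maximum); x = -7/9 + sqrt(85)/9 ≈ 0.2466 (local minimum)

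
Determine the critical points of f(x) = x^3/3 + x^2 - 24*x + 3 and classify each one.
f'(x) = x^2 + 2*x - 24

Solve f'(x) = 0:
  Factor: x^2 + 2*x - 24 = (x - 4)*(x + 6) = 0.
  ⇒ x = -6, 4

f''(x) = 2*x + 2
Second-derivative test at each critical point:
  f''(-6) = -10 < 0 → local maximum
  f''(4) = 10 > 0 → local minimum

Critical points: x = -6 (local maximum); x = 4 (local minimum)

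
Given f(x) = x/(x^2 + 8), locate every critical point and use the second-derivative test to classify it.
f'(x) = (8 - x^2)/(x^4 + 16*x^2 + 64)

Solve f'(x) = 0:
  f'(x) = -(x^2 - 8)/(x^2 + 8)^2; the denominator is positive wherever f is defined, so f'(x) = 0 ⇔ 8 - x^2 = 0.
  x^2 - 8 = 0 has no rational roots; quadratic formula: x = (0 ± √32)/2.
  ⇒ x = -2*sqrt(2) ≈ -2.8284, 2*sqrt(2) ≈ 2.8284

f''(x) = 2*x*(x^2 - 24)/(x^2 + 8)^3
Second-derivative test at each critical point:
  f''(-2.8284) = 0.0221 > 0 → local minimum
  f''(2.8284) = -0.0221 < 0 → local maximum

Critical points: x = -2*sqrt(2) ≈ -2.8284 (local minimum); x = 2*sqrt(2) ≈ 2.8284 (local maximum)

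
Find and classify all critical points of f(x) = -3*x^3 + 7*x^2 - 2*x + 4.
f'(x) = -9*x^2 + 14*x - 2

Solve f'(x) = 0:
  9*x^2 - 14*x + 2 = 0 has no rational roots; quadratic formula: x = (14 ± √124)/18.
  ⇒ x = 7/9 - sqrt(31)/9 ≈ 0.1591, sqrt(31)/9 + 7/9 ≈ 1.3964

f''(x) = 14 - 18*x
Second-derivative test at each critical point:
  f''(0.1591) = 11.1355 > 0 → local minimum
  f''(1.3964) = -11.1355 < 0 → local maximum

Critical points: x = 7/9 - sqrt(31)/9 ≈ 0.1591 (local minimum); x = sqrt(31)/9 + 7/9 ≈ 1.3964 (local maximum)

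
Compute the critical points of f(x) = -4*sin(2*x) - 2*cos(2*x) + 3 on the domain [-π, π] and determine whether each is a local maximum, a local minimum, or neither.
f'(x) = 4*sin(2*x) - 8*cos(2*x)

Solve f'(x) = 0 on [-π, π]:
  f'(x) = 0 ⇔ -4*cos(2*x) = -2*sin(2*x) ⇔ tan(2*x) = 2, i.e. 2*x = arctan(2) + nπ; keep the solutions lying in [-π, π].
  ⇒ x = -pi + atan(2)/2 ≈ -2.5880, -pi/2 + atan(2)/2 ≈ -1.0172, atan(2)/2 ≈ 0.5536, atan(2)/2 + pi/2 ≈ 2.1244

f''(x) = 16*sin(2*x) + 8*cos(2*x)
Second-derivative test at each critical point:
  f''(-2.5880) = 17.8885 > 0 → local minimum
  f''(-1.0172) = -17.8885 < 0 → local maximum
  f''(0.5536) = 17.8885 > 0 → local minimum
  f''(2.1244) = -17.8885 < 0 → local maximum

Critical points: x = -pi + atan(2)/2 ≈ -2.5880 (local minimum); x = -pi/2 + atan(2)/2 ≈ -1.0172 (local maximum); x = atan(2)/2 ≈ 0.5536 (local minimum); x = atan(2)/2 + pi/2 ≈ 2.1244 (local maximum)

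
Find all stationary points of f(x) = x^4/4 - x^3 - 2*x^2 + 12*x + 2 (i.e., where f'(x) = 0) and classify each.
f'(x) = x^3 - 3*x^2 - 4*x + 12

Solve f'(x) = 0:
  Factor: x^3 - 3*x^2 - 4*x + 12 = (x - 3)*(x - 2)*(x + 2) = 0.
  ⇒ x = -2, 2, 3

f''(x) = 3*x^2 - 6*x - 4
Second-derivative test at each critical point:
  f''(-2) = 20 > 0 → local minimum
  f''(2) = -4 < 0 → local maximum
  f''(3) = 5 > 0 → local minimum

Critical points: x = -2 (local minimum); x = 2 (local maximum); x = 3 (local minimum)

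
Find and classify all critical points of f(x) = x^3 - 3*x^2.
f'(x) = 3*x*(x - 2)

Solve f'(x) = 0:
  Factor: 3*x^2 - 6*x = 3*x*(x - 2) = 0.
  ⇒ x = 0, 2

f''(x) = 6*x - 6
Second-derivative test at each critical point:
  f''(0) = -6 < 0 → local maximum
  f''(2) = 6 > 0 → local minimum

Critical points: x = 0 (local maximum); x = 2 (local minimum)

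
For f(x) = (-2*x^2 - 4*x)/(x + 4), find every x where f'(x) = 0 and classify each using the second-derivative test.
f'(x) = 2*(-x^2 - 8*x - 8)/(x^2 + 8*x + 16)

Solve f'(x) = 0:
  f'(x) = -2*(x^2 + 8*x + 8)/(x + 4)^2; the denominator is positive wherever f is defined, so f'(x) = 0 ⇔ -2*x^2 - 16*x - 16 = 0.
  Factor: -2*x^2 - 16*x - 16 = -2*(x^2 + 8*x + 8); x^2 + 8*x + 8 = 0 has no rational roots; quadratic formula: x = (-8 ± √32)/2.
  ⇒ x = -4 - 2*sqrt(2) ≈ -6.8284, -4 + 2*sqrt(2) ≈ -1.1716

f''(x) = -32/(x^3 + 12*x^2 + 48*x + 64)
Second-derivative test at each critical point:
  f''(-6.8284) = 1.4142 > 0 → local minimum
  f''(-1.1716) = -1.4142 < 0 → local maximum

Critical points: x = -4 - 2*sqrt(2) ≈ -6.8284 (local minimum); x = -4 + 2*sqrt(2) ≈ -1.1716 (local maximum)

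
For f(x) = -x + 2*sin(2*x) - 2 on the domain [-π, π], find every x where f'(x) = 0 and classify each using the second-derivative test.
f'(x) = 4*cos(2*x) - 1

Solve f'(x) = 0 on [-π, π]:
  f'(x) = 0 ⇔ cos(2*x) = 1/4, i.e. 2*x = ±arccos(1/4) + 2nπ; keep the solutions lying in [-π, π].
  ⇒ x = -pi + acos(1/4)/2 ≈ -2.4825, -acos(1/4)/2 ≈ -0.6591, acos(1/4)/2 ≈ 0.6591, pi - acos(1/4)/2 ≈ 2.4825

f''(x) = -8*sin(2*x)
Second-derivative test at each critical point:
  f''(-2.4825) = -7.7460 < 0 → local maximum
  f''(-0.6591) = 7.7460 > 0 → local minimum
  f''(0.6591) = -7.7460 < 0 → local maximum
  f''(2.4825) = 7.7460 > 0 → local minimum

Critical points: x = -pi + acos(1/4)/2 ≈ -2.4825 (local maximum); x = -acos(1/4)/2 ≈ -0.6591 (local minimum); x = acos(1/4)/2 ≈ 0.6591 (local maximum); x = pi - acos(1/4)/2 ≈ 2.4825 (local minimum)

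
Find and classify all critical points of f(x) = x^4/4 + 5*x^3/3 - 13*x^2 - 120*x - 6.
f'(x) = x^3 + 5*x^2 - 26*x - 120

Solve f'(x) = 0:
  Factor: x^3 + 5*x^2 - 26*x - 120 = (x - 5)*(x + 4)*(x + 6) = 0.
  ⇒ x = -6, -4, 5

f''(x) = 3*x^2 + 10*x - 26
Second-derivative test at each critical point:
  f''(-6) = 22 > 0 → local minimum
  f''(-4) = -18 < 0 → local maximum
  f''(5) = 99 > 0 → local minimum

Critical points: x = -6 (local minimum); x = -4 (local maximum); x = 5 (local minimum)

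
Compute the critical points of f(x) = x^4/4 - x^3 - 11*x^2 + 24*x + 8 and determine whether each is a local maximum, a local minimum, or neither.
f'(x) = x^3 - 3*x^2 - 22*x + 24

Solve f'(x) = 0:
  Factor: x^3 - 3*x^2 - 22*x + 24 = (x - 6)*(x - 1)*(x + 4) = 0.
  ⇒ x = -4, 1, 6

f''(x) = 3*x^2 - 6*x - 22
Second-derivative test at each critical point:
  f''(-4) = 50 > 0 → local minimum
  f''(1) = -25 < 0 → local maximum
  f''(6) = 50 > 0 → local minimum

Critical points: x = -4 (local minimum); x = 1 (local maximum); x = 6 (local minimum)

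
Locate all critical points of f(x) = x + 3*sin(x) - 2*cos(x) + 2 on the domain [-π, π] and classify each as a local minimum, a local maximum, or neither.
f'(x) = 2*sin(x) + 3*cos(x) + 1

Solve f'(x) = 0 on [-π, π]:
  f'(x) = 0 ⇔ 2*sin(x) + 3*cos(x) = -1. Write the left side as R·cos(x + φ) with R = √(3² + (-2)²) = sqrt(13), cos φ = 3*sqrt(13)/13, sin φ = -2*sqrt(13)/13; then cos(x + φ) = -sqrt(13)/13. Solve for x and keep the solutions lying in [-π, π].
  ⇒ x = atan((-6*sqrt(3) - 2)/(-3 + 4*sqrt(3))) ≈ -1.2638, atan((-2 + 6*sqrt(3))/(-4*sqrt(3) - 3)) + pi ≈ 2.4398

f''(x) = -3*sin(x) + 2*cos(x)
Second-derivative test at each critical point:
  f''(-1.2638) = 3.4641 > 0 → local minimum
  f''(2.4398) = -3.4641 < 0 → local maximum

Critical points: x = atan((-6*sqrt(3) - 2)/(-3 + 4*sqrt(3))) ≈ -1.2638 (local minimum); x = atan((-2 + 6*sqrt(3))/(-4*sqrt(3) - 3)) + pi ≈ 2.4398 (local maximum)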